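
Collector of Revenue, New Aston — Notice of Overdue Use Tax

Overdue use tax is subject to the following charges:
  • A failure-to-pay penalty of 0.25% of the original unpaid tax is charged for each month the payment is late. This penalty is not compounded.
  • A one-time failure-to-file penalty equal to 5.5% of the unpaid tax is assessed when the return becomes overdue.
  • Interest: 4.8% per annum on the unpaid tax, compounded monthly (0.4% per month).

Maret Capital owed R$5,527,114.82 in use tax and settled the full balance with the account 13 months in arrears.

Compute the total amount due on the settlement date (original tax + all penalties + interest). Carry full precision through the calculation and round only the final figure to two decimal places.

R$6,305,147.36

Failure-to-file penalty: 5.5% × R$5,527,114.82 = R$303,991.32…
Failure-to-pay penalty: 13 × 0.25% × R$5,527,114.82 = R$179,631.23…
Interest: R$5,527,114.82 × ((1 + 0.004)^13 − 1) = R$5,527,114.82 × 0.0532665… = R$294,409.9973…
Total = R$5,527,114.82 + R$483,622.5468… + R$294,409.9973… = R$6,305,147.36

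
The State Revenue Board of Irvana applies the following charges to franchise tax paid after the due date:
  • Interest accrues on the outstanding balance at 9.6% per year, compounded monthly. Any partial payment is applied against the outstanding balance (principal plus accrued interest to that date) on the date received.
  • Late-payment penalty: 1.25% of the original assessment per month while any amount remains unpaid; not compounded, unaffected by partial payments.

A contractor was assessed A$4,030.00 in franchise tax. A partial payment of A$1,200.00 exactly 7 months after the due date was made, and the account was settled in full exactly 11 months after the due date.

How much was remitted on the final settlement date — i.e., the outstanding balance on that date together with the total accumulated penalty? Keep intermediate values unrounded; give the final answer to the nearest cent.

Monthly rate = 9.6% ÷ 12 = 0.8%
Balance at month 7: A$4,030.0000 × (1 + 0.008)^7 = A$4,261.1691…
After A$1,200.00 payment: A$4,261.1691… − A$1,200.00 = A$3,061.1691…
Balance at month 11: A$3,061.1691… × (1 + 0.008)^4 = A$3,160.3083…
Penalty: 11 × 1.25% × A$4,030.00 = A$554.13…
Final settlement = outstanding balance + penalty = A$3,160.3083… + A$554.13… = A$3,714.43

A$3,714.43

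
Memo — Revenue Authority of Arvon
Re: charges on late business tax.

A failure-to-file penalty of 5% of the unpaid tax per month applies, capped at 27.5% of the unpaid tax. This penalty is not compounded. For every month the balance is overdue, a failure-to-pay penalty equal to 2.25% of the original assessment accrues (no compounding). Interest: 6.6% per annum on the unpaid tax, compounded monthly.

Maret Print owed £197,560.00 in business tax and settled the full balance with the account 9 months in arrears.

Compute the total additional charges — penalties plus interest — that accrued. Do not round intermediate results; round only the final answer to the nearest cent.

£104,332.05

Failure-to-file: 9 × 5% × £197,560.00 = £88,902.00, capped at 27.5% × £197,560.00 = £54,329.00
Failure-to-pay penalty = 2.25% × £197,560.00 × 9 mo = £40,005.90
Interest (6.6%/yr ÷ 12 = 0.55%/month): £197,560.00 × ((1 + 0.0055)^9 − 1) = £9,997.1467…
Penalties + interest = £94,334.9000 + £9,997.1467… = £104,332.05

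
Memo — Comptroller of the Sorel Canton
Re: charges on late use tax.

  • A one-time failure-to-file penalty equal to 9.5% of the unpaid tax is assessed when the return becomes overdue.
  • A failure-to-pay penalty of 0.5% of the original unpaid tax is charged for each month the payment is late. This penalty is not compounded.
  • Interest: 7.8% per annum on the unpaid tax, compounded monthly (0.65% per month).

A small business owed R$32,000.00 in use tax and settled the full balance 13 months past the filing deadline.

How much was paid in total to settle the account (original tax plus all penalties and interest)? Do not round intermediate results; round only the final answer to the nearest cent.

Failure-to-file penalty: 9.5% × R$32,000.00 = R$3,040.00
Failure-to-pay penalty = 0.5% × R$32,000.00 × 13 mo = R$2,080.00
Interest: R$32,000.00 × ((1 + 0.0065)^13 − 1) = R$32,000.00 × 0.0878753… = R$2,812.0107…
Total = R$32,000.00 + R$5,120.0000 + R$2,812.0107… = R$39,932.01

R$39,932.01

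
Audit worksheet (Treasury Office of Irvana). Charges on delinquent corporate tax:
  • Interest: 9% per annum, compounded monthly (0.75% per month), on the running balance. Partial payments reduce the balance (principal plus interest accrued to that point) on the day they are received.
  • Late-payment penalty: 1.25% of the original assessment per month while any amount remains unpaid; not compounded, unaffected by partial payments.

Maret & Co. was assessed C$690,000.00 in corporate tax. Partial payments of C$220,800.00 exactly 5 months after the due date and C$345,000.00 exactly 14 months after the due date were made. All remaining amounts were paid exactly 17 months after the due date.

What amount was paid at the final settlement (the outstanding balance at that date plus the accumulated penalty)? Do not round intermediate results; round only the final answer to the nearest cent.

C$335,748.32

Balance at month 5: C$690,000.0000 × (1 + 0.0075)^5 = C$716,266.0469…
After C$220,800.00 payment: C$716,266.0469… − C$220,800.00 = C$495,466.0469…
Balance at month 14: C$495,466.0469… × (1 + 0.0075)^9 = C$529,931.0809…
After C$345,000.00 payment: C$529,931.0809… − C$345,000.00 = C$184,931.0809…
Balance at month 17: C$184,931.0809… × (1 + 0.0075)^3 = C$189,123.3153…
Penalty: 17 × 1.25% × C$690,000.00 = C$146,625.00
Final settlement = outstanding balance + penalty = C$189,123.3153… + C$146,625.00 = C$335,748.32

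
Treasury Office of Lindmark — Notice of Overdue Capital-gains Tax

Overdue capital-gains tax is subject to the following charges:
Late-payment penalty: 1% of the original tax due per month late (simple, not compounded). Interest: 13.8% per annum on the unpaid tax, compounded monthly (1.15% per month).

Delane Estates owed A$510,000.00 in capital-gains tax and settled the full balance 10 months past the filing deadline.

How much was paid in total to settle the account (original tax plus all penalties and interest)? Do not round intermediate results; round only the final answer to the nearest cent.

Late-payment penalty: 10 × 1% × A$510,000.00 = A$51,000.00
Interest: A$510,000.00 × ((1 + 0.0115)^10 − 1) = A$510,000.00 × 0.1211375… = A$61,780.1143…
Total = A$510,000.00 + A$51,000.0000 + A$61,780.1143… = A$622,780.11

A$622,780.11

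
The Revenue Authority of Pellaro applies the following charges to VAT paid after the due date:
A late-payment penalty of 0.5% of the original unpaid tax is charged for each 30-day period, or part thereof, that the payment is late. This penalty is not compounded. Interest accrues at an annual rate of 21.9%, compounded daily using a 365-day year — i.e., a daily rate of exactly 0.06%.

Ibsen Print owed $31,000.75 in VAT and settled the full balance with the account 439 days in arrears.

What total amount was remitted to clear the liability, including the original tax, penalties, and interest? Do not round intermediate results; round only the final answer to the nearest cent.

Penalty periods: ⌈439/30⌉ = 15; penalty = 15 × 0.5% × $31,000.75 = $2,325.06…
Interest: $31,000.75 × ((1 + 0.0006)^439 − 1) = $31,000.75 × 0.30124437… = $9,338.8013…
Total = $31,000.75 + $2,325.0563… + $9,338.8013… = $42,664.61

$42,664.61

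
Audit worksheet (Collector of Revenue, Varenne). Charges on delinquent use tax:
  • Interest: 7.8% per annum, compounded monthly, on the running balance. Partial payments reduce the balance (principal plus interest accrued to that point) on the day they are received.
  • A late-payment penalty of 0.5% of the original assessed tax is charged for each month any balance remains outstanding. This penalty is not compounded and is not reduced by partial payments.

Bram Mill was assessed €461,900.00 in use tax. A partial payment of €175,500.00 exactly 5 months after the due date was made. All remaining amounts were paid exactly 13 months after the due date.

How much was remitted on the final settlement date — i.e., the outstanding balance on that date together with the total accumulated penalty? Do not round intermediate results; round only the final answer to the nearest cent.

€347,676.78

Monthly rate = 7.8% ÷ 12 = 0.65%
Balance at month 5: €461,900.0000 × (1 + 0.0065)^5 = €477,108.1754…
After €175,500.00 payment: €477,108.1754… − €175,500.00 = €301,608.1754…
Balance at month 13: €301,608.1754… × (1 + 0.0065)^8 = €317,653.2793…
Penalty: 13 × 0.5% × €461,900.00 = €30,023.50
Final settlement = outstanding balance + penalty = €317,653.2793… + €30,023.50 = €347,676.78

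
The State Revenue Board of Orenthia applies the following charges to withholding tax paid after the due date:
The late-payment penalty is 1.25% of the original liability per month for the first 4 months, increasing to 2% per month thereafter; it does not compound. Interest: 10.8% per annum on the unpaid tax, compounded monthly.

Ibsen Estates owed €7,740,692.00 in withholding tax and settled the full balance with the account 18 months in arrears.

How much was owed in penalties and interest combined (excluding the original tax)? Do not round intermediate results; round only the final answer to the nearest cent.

€3,909,114.92

Penalty, months 1–4: 4 × 1.25% × €7,740,692.00 = €387,034.60
Penalty, months 5–18: 14 × 2% × €7,740,692.00 = €2,167,393.76
Interest (10.8%/yr ÷ 12 = 0.9%/month): €7,740,692.00 × ((1 + 0.009)^18 − 1) = €1,354,686.5600…
Penalties + interest = €2,554,428.3600 + €1,354,686.5600… = €3,909,114.92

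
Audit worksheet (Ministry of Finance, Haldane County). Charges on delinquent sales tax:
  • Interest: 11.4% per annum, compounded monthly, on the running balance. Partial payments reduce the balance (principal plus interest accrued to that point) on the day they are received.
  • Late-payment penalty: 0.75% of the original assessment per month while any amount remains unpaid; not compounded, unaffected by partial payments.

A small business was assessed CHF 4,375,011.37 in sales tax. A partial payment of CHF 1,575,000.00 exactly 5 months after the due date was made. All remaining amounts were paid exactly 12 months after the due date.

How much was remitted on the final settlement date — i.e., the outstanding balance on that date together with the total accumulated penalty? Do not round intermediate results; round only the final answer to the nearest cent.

CHF 3,611,646.35

Monthly rate = 11.4% ÷ 12 = 0.95%
Balance at month 5: CHF 4,375,011.3700 × (1 + 0.0095)^5 = CHF 4,586,810.5466…
After CHF 1,575,000.00 payment: CHF 4,586,810.5466… − CHF 1,575,000.00 = CHF 3,011,810.5466…
Balance at month 12: CHF 3,011,810.5466… × (1 + 0.0095)^7 = CHF 3,217,895.3242…
Penalty: 12 × 0.75% × CHF 4,375,011.37 = CHF 393,751.02…
Final settlement = outstanding balance + penalty = CHF 3,217,895.3242… + CHF 393,751.02… = CHF 3,611,646.35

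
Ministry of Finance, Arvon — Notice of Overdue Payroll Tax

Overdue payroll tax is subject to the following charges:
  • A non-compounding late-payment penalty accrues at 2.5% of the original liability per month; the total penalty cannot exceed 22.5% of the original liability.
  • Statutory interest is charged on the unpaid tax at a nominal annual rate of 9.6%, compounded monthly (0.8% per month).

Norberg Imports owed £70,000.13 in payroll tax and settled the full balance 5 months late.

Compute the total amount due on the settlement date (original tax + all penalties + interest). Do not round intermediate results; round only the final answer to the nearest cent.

£81,595.31

Penalty: 5 × 2.5% × £70,000.13 = £8,750.02… (below the 22.5% cap of £15,750.03…)
Interest: £70,000.13 × ((1 + 0.008)^5 − 1) = £70,000.13 × 0.0406451… = £2,845.1651…
Total = £70,000.13 + £8,750.0163… + £2,845.1651… = £81,595.31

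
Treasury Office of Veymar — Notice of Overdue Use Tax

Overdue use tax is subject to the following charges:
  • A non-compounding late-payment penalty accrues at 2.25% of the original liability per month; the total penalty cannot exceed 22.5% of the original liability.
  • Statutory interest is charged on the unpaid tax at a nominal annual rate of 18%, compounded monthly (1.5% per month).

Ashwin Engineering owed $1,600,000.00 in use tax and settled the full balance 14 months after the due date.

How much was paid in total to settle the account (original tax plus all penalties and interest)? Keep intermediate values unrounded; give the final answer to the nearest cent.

$2,330,809.17

Penalty (uncapped): 14 × 2.25% × $1,600,000.00 = $504,000.00; cap = 22.5% × $1,600,000.00 = $360,000.00 → penalty = $360,000.00
Interest: $1,600,000.00 × ((1 + 0.015)^14 − 1) = $1,600,000.00 × 0.2317557… = $370,809.1691…
Total = $1,600,000.00 + $360,000.0000 + $370,809.1691… = $2,330,809.17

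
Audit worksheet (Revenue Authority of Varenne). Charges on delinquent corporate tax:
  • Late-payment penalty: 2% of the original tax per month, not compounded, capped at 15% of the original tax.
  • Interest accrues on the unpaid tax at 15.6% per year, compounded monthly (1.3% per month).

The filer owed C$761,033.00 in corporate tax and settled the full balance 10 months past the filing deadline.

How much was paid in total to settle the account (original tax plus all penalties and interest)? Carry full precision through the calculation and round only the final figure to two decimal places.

Penalty (uncapped): 10 × 2% × C$761,033.00 = C$152,206.60; cap = 15% × C$761,033.00 = C$114,154.95 → penalty = C$114,154.95
Interest: C$761,033.00 × ((1 + 0.013)^10 − 1) = C$761,033.00 × 0.1378747… = C$104,927.2212…
Total = C$761,033.00 + C$114,154.9500 + C$104,927.2212… = C$980,115.17

C$980,115.17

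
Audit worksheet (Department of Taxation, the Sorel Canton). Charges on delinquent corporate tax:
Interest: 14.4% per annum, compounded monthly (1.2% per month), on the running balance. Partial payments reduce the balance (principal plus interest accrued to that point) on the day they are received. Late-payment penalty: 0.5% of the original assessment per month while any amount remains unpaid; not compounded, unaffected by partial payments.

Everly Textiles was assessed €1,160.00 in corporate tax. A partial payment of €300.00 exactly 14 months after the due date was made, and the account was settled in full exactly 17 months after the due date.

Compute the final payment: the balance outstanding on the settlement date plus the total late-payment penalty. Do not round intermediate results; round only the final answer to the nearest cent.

€1,208.45

Balance at month 14: €1,160.0000 × (1 + 0.012)^14 = €1,370.8349…
After €300.00 payment: €1,370.8349… − €300.00 = €1,070.8349…
Balance at month 17: €1,070.8349… × (1 + 0.012)^3 = €1,109.8494…
Penalty: 17 × 0.5% × €1,160.00 = €98.60
Final settlement = outstanding balance + penalty = €1,109.8494… + €98.60 = €1,208.45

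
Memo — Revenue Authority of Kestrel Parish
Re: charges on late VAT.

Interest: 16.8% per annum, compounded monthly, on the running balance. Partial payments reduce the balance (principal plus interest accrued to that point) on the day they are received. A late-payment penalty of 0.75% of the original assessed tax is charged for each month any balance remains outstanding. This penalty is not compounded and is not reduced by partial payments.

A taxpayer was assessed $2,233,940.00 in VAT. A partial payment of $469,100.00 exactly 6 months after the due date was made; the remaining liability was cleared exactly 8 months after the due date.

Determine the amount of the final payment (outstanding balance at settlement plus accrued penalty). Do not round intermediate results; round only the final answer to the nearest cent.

Monthly rate = 16.8% ÷ 12 = 1.4%
Balance at month 6: $2,233,940.0000 × (1 + 0.014)^6 = $2,428,282.6367…
After $469,100.00 payment: $2,428,282.6367… − $469,100.00 = $1,959,182.6367…
Balance at month 8: $1,959,182.6367… × (1 + 0.014)^2 = $2,014,423.7504…
Penalty: 8 × 0.75% × $2,233,940.00 = $134,036.40
Final settlement = outstanding balance + penalty = $2,014,423.7504… + $134,036.40 = $2,148,460.15

$2,148,460.15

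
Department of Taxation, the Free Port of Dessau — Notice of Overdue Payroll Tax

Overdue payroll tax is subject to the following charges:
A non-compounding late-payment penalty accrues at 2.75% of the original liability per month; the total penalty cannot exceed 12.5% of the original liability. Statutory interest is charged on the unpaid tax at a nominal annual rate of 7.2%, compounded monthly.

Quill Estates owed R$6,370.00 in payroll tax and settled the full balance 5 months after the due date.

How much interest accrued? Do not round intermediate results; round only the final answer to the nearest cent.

Interest (7.2%/yr ÷ 12 = 0.6%/month): R$6,370.00 × ((1 + 0.006)^5 − 1) = R$193.4070…

R$193.41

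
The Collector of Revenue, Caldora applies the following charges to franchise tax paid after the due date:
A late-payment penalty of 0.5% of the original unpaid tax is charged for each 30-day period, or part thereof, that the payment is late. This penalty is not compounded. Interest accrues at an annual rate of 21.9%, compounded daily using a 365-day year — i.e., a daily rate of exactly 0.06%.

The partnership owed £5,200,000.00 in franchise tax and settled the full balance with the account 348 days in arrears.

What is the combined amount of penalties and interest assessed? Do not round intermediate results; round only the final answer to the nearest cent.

Penalty periods: ⌈348/30⌉ = 12; penalty = 12 × 0.5% × £5,200,000.00 = £312,000.00
Interest: £5,200,000.00 × ((1 + 0.0006)^348 − 1) = £5,200,000.00 × 0.23212138… = £1,207,031.1892…
Penalties + interest = £312,000.0000 + £1,207,031.1892… = £1,519,031.19

£1,519,031.19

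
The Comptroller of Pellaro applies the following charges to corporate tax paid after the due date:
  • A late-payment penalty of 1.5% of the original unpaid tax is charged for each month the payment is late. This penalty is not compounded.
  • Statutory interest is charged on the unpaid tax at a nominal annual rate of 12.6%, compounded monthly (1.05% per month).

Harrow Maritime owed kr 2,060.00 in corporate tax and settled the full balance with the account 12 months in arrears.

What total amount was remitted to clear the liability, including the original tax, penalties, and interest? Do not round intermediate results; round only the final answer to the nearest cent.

Late-payment penalty = 1.5% × kr 2,060.00 × 12 mo = kr 370.80
Interest: kr 2,060.00 × ((1 + 0.0105)^12 − 1) = kr 2,060.00 × 0.1335373… = kr 275.0868…
Total = kr 2,060.00 + kr 370.8000 + kr 275.0868… = kr 2,705.89

kr 2,705.89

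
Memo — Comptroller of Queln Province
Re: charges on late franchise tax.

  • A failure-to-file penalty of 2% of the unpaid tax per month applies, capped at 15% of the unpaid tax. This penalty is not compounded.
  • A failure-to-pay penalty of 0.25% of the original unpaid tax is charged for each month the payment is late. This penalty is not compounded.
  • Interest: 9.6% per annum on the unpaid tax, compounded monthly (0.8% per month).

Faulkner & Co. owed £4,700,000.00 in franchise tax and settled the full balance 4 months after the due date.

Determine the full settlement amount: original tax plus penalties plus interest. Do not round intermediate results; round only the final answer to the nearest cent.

Failure-to-file: 4 × 2% × £4,700,000.00 = £376,000.00 (under the 15% cap)
Failure-to-pay penalty: 4 × 0.25% × £4,700,000.00 = £47,000.00
Interest: £4,700,000.00 × ((1 + 0.008)^4 − 1) = £4,700,000.00 × 0.0323861… = £152,214.4449…
Total = £4,700,000.00 + £423,000.0000 + £152,214.4449… = £5,275,214.44

£5,275,214.44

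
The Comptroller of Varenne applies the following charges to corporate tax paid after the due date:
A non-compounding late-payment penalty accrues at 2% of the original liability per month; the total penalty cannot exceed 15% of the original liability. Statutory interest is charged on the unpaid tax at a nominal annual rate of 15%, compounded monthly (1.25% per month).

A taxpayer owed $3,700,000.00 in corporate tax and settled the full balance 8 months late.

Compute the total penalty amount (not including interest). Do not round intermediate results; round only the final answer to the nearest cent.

Penalty (uncapped): 8 × 2% × $3,700,000.00 = $592,000.00; cap = 15% × $3,700,000.00 = $555,000.00 → penalty = $555,000.00

$555,000.00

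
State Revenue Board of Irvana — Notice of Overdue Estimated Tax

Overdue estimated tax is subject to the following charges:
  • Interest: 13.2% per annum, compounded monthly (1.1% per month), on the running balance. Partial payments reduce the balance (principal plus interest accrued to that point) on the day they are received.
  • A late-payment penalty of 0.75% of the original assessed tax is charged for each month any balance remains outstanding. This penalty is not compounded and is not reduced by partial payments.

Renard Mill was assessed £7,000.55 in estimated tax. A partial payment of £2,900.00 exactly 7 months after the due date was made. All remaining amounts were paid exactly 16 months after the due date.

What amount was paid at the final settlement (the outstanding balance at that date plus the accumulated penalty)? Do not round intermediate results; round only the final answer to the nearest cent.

£5,979.71

Balance at month 7: £7,000.5500 × (1 + 0.011)^7 = £7,557.7105…
After £2,900.00 payment: £7,557.7105… − £2,900.00 = £4,657.7105…
Balance at month 16: £4,657.7105… × (1 + 0.011)^9 = £5,139.6422…
Penalty: 16 × 0.75% × £7,000.55 = £840.07…
Final settlement = outstanding balance + penalty = £5,139.6422… + £840.07… = £5,979.71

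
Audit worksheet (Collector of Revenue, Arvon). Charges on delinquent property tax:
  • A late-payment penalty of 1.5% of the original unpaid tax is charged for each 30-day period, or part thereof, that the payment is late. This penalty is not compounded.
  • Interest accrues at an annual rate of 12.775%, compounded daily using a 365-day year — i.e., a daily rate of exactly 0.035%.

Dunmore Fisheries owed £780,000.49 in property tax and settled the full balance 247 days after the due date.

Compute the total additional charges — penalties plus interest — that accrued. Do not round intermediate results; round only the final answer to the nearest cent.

£175,718.79

Penalty periods: ⌈247/30⌉ = 9; penalty = 9 × 1.5% × £780,000.49 = £105,300.07…
Interest: £780,000.49 × ((1 + 0.00035)^247 − 1) = £780,000.49 × 0.09028036… = £70,418.7255…
Penalties + interest = £105,300.0662… + £70,418.7255… = £175,718.79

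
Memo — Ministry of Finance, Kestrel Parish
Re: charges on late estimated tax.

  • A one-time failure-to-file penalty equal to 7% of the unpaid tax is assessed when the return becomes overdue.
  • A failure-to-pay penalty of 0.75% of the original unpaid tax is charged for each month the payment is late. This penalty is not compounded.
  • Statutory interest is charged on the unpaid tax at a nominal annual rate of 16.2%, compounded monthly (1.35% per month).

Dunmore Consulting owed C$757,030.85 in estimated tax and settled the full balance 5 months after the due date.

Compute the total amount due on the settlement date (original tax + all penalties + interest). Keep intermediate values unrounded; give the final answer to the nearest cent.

C$890,909.69

Failure-to-file penalty: 7% × C$757,030.85 = C$52,992.16…
Failure-to-pay penalty: 5 × 0.75% × C$757,030.85 = C$28,388.66…
Interest: C$757,030.85 × ((1 + 0.0135)^5 − 1) = C$757,030.85 × 0.0693473… = C$52,498.0230…
Total = C$757,030.85 + C$81,380.8164… + C$52,498.0230… = C$890,909.69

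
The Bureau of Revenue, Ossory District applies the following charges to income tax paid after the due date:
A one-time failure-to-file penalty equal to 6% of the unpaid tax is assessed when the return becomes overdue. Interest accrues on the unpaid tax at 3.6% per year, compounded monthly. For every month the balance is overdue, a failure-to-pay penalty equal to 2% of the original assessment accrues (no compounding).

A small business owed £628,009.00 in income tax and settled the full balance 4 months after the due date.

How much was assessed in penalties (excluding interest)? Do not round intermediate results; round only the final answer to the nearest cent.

Failure-to-file penalty: 6% × £628,009.00 = £37,680.54
Failure-to-pay penalty = 2% × £628,009.00 × 4 mo = £50,240.72
Total penalty = £37,680.54 + £50,240.72 = £87,921.26

£87,921.26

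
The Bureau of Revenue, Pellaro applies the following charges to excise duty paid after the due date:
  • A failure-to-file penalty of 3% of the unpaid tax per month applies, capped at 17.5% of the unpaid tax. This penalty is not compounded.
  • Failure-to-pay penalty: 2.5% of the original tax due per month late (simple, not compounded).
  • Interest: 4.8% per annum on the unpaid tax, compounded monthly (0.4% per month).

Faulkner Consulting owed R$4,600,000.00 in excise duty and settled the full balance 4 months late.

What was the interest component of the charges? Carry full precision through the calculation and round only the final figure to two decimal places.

Interest: R$4,600,000.00 × ((1 + 0.004)^4 − 1) = R$4,600,000.00 × 0.0160963… = R$74,042.7788…

R$74,042.78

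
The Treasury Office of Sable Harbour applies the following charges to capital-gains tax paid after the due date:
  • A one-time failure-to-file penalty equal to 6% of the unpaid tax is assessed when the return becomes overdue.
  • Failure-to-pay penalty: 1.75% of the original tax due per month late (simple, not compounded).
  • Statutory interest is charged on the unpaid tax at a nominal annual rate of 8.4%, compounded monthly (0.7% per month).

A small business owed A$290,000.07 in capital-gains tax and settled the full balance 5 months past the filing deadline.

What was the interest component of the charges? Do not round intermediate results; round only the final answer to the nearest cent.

A$10,293.10

Interest: A$290,000.07 × ((1 + 0.007)^5 − 1) = A$290,000.07 × 0.0354934… = A$10,293.1007…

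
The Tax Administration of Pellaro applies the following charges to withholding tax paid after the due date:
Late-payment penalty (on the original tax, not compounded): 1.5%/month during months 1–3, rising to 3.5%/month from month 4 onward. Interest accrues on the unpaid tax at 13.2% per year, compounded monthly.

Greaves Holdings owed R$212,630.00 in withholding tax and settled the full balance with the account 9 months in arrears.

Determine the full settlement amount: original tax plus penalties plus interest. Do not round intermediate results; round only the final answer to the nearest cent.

Penalty, months 1–3: 3 × 1.5% × R$212,630.00 = R$9,568.35
Penalty, months 4–9: 6 × 3.5% × R$212,630.00 = R$44,652.30
Interest (13.2%/yr ÷ 12 = 1.1%/month): R$212,630.00 × ((1 + 0.011)^9 − 1) = R$22,000.7558…
Total = R$212,630.00 + R$54,220.6500 + R$22,000.7558… = R$288,851.41

R$288,851.41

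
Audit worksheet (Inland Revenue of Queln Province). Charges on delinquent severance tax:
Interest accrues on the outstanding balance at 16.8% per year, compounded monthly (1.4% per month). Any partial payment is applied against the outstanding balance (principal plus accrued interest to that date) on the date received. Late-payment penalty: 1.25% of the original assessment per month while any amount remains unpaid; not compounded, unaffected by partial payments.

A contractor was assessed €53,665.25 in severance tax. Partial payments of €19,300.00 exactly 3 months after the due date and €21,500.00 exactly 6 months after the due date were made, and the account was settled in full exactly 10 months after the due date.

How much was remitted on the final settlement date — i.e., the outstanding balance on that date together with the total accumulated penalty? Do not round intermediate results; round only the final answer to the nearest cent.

Balance at month 3: €53,665.2500 × (1 + 0.014)^3 = €55,950.8929…
After €19,300.00 payment: €55,950.8929… − €19,300.00 = €36,650.8929…
Balance at month 6: €36,650.8929… × (1 + 0.014)^3 = €38,211.8817…
After €21,500.00 payment: €38,211.8817… − €21,500.00 = €16,711.8817…
Balance at month 10: €16,711.8817… × (1 + 0.014)^4 = €17,667.5843…
Penalty: 10 × 1.25% × €53,665.25 = €6,708.16…
Final settlement = outstanding balance + penalty = €17,667.5843… + €6,708.16… = €24,375.74

€24,375.74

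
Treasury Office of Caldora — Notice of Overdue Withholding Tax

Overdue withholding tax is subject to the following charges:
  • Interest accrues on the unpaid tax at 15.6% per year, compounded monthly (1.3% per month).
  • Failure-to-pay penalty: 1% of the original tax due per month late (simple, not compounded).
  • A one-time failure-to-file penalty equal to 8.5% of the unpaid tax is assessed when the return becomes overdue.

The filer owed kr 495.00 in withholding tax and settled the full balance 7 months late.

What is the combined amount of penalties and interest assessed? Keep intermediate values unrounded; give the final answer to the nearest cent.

kr 123.57

Failure-to-file penalty: 8.5% × kr 495.00 = kr 42.08…
Failure-to-pay penalty: 7 × 1% × kr 495.00 = kr 34.65
Interest: kr 495.00 × ((1 + 0.013)^7 − 1) = kr 495.00 × 0.0946269… = kr 46.8403…
Penalties + interest = kr 76.7250 + kr 46.8403… = kr 123.57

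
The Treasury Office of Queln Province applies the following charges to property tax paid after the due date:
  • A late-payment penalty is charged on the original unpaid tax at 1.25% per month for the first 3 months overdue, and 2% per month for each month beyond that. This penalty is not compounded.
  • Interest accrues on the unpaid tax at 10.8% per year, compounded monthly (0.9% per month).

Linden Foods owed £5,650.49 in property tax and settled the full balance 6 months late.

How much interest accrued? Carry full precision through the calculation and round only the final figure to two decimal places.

£312.07

Interest: £5,650.49 × ((1 + 0.009)^6 − 1) = £5,650.49 × 0.0552297… = £312.0747…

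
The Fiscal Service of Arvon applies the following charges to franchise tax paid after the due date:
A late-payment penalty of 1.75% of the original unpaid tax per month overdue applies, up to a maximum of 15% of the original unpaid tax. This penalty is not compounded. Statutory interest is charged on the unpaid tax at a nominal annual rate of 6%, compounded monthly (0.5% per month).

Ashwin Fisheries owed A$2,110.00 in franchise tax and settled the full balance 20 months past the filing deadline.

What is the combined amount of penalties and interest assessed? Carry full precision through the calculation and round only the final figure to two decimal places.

A$537.83

Penalty (uncapped): 20 × 1.75% × A$2,110.00 = A$738.50; cap = 15% × A$2,110.00 = A$316.50 → penalty = A$316.50
Interest: A$2,110.00 × ((1 + 0.005)^20 − 1) = A$2,110.00 × 0.1048956… = A$221.3297…
Penalties + interest = A$316.5000 + A$221.3297… = A$537.83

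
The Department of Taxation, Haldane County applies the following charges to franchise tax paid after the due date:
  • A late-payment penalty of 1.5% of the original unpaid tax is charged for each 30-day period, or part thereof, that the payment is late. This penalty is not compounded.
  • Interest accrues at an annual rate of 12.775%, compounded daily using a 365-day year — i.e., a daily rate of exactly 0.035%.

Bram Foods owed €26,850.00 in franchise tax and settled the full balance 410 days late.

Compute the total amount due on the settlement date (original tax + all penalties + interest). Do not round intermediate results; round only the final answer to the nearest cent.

Penalty periods: ⌈410/30⌉ = 14; penalty = 14 × 1.5% × €26,850.00 = €5,638.50
Interest: €26,850.00 × ((1 + 0.00035)^410 − 1) = €26,850.00 × 0.15427783… = €4,142.3597…
Total = €26,850.00 + €5,638.5000 + €4,142.3597… = €36,630.86

€36,630.86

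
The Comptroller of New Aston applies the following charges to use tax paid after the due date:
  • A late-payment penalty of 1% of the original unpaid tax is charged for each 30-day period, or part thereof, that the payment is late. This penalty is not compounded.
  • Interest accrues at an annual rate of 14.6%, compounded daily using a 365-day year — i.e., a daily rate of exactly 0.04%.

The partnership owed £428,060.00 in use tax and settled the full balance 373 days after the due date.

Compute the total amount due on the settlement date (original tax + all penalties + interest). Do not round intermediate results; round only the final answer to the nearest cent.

£552,570.03

Penalty periods: ⌈373/30⌉ = 13; penalty = 13 × 1% × £428,060.00 = £55,647.80
Interest: £428,060.00 × ((1 + 0.0004)^373 − 1) = £428,060.00 × 0.16087052… = £68,862.2328…
Total = £428,060.00 + £55,647.8000 + £68,862.2328… = £552,570.03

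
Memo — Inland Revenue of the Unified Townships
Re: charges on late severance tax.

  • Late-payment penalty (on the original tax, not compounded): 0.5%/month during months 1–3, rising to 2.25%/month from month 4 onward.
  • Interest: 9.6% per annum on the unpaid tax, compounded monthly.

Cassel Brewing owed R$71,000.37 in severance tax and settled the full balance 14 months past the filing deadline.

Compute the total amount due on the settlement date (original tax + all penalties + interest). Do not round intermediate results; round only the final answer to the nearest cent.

Penalty, months 1–3: 3 × 0.5% × R$71,000.37 = R$1,065.01…
Penalty, months 4–14: 11 × 2.25% × R$71,000.37 = R$17,572.59…
Interest (9.6%/yr ÷ 12 = 0.8%/month): R$71,000.37 × ((1 + 0.008)^14 − 1) = R$8,379.0756…
Total = R$71,000.37 + R$18,637.5971… + R$8,379.0756… = R$98,017.04

R$98,017.04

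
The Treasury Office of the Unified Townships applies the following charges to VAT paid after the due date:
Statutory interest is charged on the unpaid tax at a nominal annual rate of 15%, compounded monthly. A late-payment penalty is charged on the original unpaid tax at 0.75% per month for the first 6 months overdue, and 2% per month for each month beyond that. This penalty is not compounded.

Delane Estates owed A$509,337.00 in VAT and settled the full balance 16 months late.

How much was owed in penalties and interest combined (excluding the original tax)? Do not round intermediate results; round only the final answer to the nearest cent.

A$236,785.45

Penalty, months 1–6: 6 × 0.75% × A$509,337.00 = A$22,920.17…
Penalty, months 7–16: 10 × 2% × A$509,337.00 = A$101,867.40
Interest (15%/yr ÷ 12 = 1.25%/month): A$509,337.00 × ((1 + 0.0125)^16 − 1) = A$111,997.8826…
Penalties + interest = A$124,787.5650 + A$111,997.8826… = A$236,785.45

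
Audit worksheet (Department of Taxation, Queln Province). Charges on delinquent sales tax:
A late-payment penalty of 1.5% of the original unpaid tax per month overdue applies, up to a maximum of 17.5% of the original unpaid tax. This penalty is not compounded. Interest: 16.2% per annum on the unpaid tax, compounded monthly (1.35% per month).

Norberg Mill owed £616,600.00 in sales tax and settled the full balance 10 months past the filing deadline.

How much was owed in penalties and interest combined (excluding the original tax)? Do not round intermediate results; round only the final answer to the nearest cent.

Penalty: 10 × 1.5% × £616,600.00 = £92,490.00 (below the 17.5% cap of £107,905.00)
Interest: £616,600.00 × ((1 + 0.0135)^10 − 1) = £616,600.00 × 0.1435036… = £88,484.3102…
Penalties + interest = £92,490.0000 + £88,484.3102… = £180,974.31

£180,974.31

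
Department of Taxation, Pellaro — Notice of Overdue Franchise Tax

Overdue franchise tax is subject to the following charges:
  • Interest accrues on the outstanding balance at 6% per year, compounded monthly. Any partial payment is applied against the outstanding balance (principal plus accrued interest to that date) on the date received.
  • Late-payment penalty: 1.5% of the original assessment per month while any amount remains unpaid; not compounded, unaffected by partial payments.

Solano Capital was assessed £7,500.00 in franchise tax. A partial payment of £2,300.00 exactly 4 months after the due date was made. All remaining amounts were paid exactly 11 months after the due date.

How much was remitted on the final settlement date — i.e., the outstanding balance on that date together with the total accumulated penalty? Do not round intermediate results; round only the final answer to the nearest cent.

£6,778.75

Monthly rate = 6% ÷ 12 = 0.5%
Balance at month 4: £7,500.0000 × (1 + 0.005)^4 = £7,651.1288…
After £2,300.00 payment: £7,651.1288… − £2,300.00 = £5,351.1288…
Balance at month 11: £5,351.1288… × (1 + 0.005)^7 = £5,541.2511…
Penalty: 11 × 1.5% × £7,500.00 = £1,237.50
Final settlement = outstanding balance + penalty = £5,541.2511… + £1,237.50 = £6,778.75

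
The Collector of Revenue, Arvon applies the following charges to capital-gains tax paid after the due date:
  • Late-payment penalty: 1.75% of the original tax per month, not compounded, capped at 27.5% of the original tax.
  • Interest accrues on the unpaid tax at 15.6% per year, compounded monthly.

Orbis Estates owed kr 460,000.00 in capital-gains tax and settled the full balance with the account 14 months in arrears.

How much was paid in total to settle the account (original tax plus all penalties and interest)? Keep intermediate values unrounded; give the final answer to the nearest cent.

Penalty: 14 × 1.75% × kr 460,000.00 = kr 112,700.00 (below the 27.5% cap of kr 126,500.00)
Interest (15.6%/yr ÷ 12 = 1.3%/month): kr 460,000.00 × ((1 + 0.013)^14 − 1) = kr 91,175.7056…
Total = kr 460,000.00 + kr 112,700.0000 + kr 91,175.7056… = kr 663,875.71

kr 663,875.71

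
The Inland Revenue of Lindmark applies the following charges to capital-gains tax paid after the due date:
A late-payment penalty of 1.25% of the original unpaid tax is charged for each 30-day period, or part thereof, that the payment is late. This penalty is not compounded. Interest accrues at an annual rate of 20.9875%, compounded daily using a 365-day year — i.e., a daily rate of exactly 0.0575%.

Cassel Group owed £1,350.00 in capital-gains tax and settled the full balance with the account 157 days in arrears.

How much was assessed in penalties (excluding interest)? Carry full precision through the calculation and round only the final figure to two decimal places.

£101.25

Penalty periods: ⌈157/30⌉ = 6; penalty = 6 × 1.25% × £1,350.00 = £101.25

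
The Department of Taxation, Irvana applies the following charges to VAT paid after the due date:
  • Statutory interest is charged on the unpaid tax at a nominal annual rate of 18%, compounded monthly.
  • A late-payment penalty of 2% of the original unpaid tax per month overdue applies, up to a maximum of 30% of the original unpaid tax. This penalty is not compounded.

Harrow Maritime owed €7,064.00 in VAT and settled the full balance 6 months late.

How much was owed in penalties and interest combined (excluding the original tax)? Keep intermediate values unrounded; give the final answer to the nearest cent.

Penalty: 6 × 2% × €7,064.00 = €847.68 (below the 30% cap of €2,119.20)
Interest (18%/yr ÷ 12 = 1.5%/month): €7,064.00 × ((1 + 0.015)^6 − 1) = €660.0832…
Penalties + interest = €847.6800 + €660.0832… = €1,507.76

€1,507.76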